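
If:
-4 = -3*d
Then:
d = 4/3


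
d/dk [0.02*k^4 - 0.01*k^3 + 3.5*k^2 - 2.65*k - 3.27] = 0.08*k^3 - 0.03*k^2 + 7.0*k - 2.65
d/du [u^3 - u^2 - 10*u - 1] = 3*u^2 - 2*u - 10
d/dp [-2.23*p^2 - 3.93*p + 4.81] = -4.46*p - 3.93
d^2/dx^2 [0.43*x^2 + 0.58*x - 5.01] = 0.860000000000000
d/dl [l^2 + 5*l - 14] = 2*l + 5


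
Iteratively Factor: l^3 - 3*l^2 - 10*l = (l - 5)*(l^2 + 2*l) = (l - 5)*(l + 2)*(l)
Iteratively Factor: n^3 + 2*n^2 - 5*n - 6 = (n + 1)*(n^2 + n - 6) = (n - 2)*(n + 1)*(n + 3)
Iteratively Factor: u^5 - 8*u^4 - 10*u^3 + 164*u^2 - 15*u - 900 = (u - 4)*(u^4 - 4*u^3 - 26*u^2 + 60*u + 225) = (u - 5)*(u - 4)*(u^3 + u^2 - 21*u - 45) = (u - 5)*(u - 4)*(u + 3)*(u^2 - 2*u - 15) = (u - 5)*(u - 4)*(u + 3)^2*(u - 5)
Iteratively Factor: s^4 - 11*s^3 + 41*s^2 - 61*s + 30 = (s - 5)*(s^3 - 6*s^2 + 11*s - 6) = (s - 5)*(s - 2)*(s^2 - 4*s + 3) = (s - 5)*(s - 2)*(s - 1)*(s - 3)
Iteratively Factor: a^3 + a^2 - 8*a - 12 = (a - 3)*(a^2 + 4*a + 4) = (a - 3)*(a + 2)*(a + 2)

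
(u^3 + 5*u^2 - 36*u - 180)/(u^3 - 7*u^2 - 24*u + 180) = (u + 6)/(u - 6)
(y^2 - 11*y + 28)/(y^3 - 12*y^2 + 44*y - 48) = (y - 7)/(y^2 - 8*y + 12)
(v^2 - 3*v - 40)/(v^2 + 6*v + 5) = (v - 8)/(v + 1)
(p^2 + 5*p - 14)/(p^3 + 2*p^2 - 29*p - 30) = (p^2 + 5*p - 14)/(p^3 + 2*p^2 - 29*p - 30)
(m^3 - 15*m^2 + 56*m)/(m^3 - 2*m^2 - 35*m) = (m - 8)/(m + 5)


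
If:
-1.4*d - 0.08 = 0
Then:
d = -0.06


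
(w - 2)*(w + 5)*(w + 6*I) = w^3 + 3*w^2 + 6*I*w^2 - 10*w + 18*I*w - 60*I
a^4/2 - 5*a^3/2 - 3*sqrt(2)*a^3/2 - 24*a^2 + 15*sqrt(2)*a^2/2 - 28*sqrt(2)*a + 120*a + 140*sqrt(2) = (a/2 + sqrt(2))*(a - 5)*(a - 7*sqrt(2))*(a + 2*sqrt(2))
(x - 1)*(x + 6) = x^2 + 5*x - 6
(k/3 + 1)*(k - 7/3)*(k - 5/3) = k^3/3 - k^2/3 - 73*k/27 + 35/9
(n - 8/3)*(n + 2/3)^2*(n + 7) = n^4 + 17*n^3/3 - 112*n^2/9 - 620*n/27 - 224/27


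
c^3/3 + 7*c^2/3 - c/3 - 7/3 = (c/3 + 1/3)*(c - 1)*(c + 7)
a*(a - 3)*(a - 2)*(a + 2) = a^4 - 3*a^3 - 4*a^2 + 12*a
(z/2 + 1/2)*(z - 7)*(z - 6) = z^3/2 - 6*z^2 + 29*z/2 + 21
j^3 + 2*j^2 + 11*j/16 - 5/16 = (j - 1/4)*(j + 1)*(j + 5/4)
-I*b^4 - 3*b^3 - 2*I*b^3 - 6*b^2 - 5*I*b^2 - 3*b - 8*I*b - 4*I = (b + 1)*(b - 4*I)*(b + I)*(-I*b - I)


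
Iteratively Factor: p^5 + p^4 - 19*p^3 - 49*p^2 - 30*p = (p + 1)*(p^4 - 19*p^2 - 30*p) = (p - 5)*(p + 1)*(p^3 + 5*p^2 + 6*p) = (p - 5)*(p + 1)*(p + 2)*(p^2 + 3*p) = p*(p - 5)*(p + 1)*(p + 2)*(p + 3)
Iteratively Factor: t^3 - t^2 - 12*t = (t)*(t^2 - t - 12) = t*(t - 4)*(t + 3)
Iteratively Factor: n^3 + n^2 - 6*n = (n - 2)*(n^2 + 3*n) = n*(n - 2)*(n + 3)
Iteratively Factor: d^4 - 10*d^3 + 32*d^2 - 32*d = (d - 2)*(d^3 - 8*d^2 + 16*d) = d*(d - 2)*(d^2 - 8*d + 16) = d*(d - 4)*(d - 2)*(d - 4)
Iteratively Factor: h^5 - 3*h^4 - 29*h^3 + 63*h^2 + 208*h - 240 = (h - 5)*(h^4 + 2*h^3 - 19*h^2 - 32*h + 48) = (h - 5)*(h - 4)*(h^3 + 6*h^2 + 5*h - 12) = (h - 5)*(h - 4)*(h + 3)*(h^2 + 3*h - 4) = (h - 5)*(h - 4)*(h + 3)*(h + 4)*(h - 1)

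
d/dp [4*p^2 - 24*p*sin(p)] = -24*p*cos(p) + 8*p - 24*sin(p)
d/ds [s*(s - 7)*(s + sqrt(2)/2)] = 3*s^2 - 14*s + sqrt(2)*s - 7*sqrt(2)/2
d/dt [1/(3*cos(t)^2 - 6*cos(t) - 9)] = 2*(cos(t) - 1)*sin(t)/(3*(sin(t)^2 + 2*cos(t) + 2)^2)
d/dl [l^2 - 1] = 2*l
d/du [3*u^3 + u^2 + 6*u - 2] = 9*u^2 + 2*u + 6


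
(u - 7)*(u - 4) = u^2 - 11*u + 28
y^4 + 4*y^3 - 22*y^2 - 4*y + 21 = (y - 3)*(y - 1)*(y + 1)*(y + 7)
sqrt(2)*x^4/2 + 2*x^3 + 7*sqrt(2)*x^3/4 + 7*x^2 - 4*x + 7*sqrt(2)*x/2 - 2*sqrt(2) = (x - 1/2)*(x + 4)*(x + sqrt(2))*(sqrt(2)*x/2 + 1)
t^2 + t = t*(t + 1)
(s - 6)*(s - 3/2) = s^2 - 15*s/2 + 9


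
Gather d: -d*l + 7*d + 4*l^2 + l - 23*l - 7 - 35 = d*(7 - l) + 4*l^2 - 22*l - 42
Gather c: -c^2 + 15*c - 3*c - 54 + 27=-c^2 + 12*c - 27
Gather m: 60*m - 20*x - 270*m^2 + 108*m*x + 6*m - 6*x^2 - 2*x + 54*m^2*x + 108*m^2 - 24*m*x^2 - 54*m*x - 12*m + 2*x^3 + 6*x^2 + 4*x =m^2*(54*x - 162) + m*(-24*x^2 + 54*x + 54) + 2*x^3 - 18*x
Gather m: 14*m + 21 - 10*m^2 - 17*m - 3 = -10*m^2 - 3*m + 18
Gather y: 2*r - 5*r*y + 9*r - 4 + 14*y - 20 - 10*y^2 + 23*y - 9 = 11*r - 10*y^2 + y*(37 - 5*r) - 33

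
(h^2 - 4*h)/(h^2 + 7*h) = (h - 4)/(h + 7)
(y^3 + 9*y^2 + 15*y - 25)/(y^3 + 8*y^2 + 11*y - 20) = (y + 5)/(y + 4)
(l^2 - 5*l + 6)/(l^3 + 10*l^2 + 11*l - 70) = (l - 3)/(l^2 + 12*l + 35)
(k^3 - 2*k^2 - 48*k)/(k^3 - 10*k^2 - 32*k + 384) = k/(k - 8)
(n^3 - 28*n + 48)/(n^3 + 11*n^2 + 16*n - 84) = (n - 4)/(n + 7)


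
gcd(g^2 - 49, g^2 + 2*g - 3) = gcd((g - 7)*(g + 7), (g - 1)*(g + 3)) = 1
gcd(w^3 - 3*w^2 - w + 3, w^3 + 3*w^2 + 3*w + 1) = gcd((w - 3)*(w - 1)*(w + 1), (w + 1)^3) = w + 1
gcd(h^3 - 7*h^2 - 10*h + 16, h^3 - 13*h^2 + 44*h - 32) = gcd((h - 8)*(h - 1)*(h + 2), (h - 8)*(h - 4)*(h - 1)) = h^2 - 9*h + 8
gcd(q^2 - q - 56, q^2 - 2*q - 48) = q - 8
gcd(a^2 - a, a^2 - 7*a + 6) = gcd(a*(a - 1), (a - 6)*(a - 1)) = a - 1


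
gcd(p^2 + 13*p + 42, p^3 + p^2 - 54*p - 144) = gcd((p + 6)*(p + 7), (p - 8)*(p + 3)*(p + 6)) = p + 6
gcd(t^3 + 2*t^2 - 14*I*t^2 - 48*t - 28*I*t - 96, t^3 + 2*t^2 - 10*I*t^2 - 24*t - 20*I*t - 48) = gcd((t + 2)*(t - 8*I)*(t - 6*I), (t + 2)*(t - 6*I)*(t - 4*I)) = t^2 + t*(2 - 6*I) - 12*I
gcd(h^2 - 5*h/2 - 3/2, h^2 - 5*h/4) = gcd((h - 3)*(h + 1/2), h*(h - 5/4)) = 1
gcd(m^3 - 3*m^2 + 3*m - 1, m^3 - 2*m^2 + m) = m^2 - 2*m + 1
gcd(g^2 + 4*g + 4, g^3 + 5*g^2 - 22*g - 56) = g + 2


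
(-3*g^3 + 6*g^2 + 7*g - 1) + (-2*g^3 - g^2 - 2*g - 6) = -5*g^3 + 5*g^2 + 5*g - 7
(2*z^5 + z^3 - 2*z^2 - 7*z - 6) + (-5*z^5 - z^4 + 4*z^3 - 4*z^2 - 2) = -3*z^5 - z^4 + 5*z^3 - 6*z^2 - 7*z - 8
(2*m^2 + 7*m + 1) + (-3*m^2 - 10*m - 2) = -m^2 - 3*m - 1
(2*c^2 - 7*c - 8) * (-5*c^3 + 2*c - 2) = -10*c^5 + 35*c^4 + 44*c^3 - 18*c^2 - 2*c + 16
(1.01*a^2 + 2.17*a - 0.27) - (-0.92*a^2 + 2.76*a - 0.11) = 1.93*a^2 - 0.59*a - 0.16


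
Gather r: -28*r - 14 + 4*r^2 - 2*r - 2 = 4*r^2 - 30*r - 16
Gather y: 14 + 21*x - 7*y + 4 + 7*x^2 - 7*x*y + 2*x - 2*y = 7*x^2 + 23*x + y*(-7*x - 9) + 18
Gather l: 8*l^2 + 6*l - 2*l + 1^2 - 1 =8*l^2 + 4*l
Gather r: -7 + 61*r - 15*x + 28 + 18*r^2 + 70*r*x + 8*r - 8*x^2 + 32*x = 18*r^2 + r*(70*x + 69) - 8*x^2 + 17*x + 21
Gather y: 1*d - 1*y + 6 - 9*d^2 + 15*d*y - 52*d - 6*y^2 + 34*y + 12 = -9*d^2 - 51*d - 6*y^2 + y*(15*d + 33) + 18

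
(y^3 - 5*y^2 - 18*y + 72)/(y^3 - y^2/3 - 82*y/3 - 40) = 3*(y - 3)/(3*y + 5)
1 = 1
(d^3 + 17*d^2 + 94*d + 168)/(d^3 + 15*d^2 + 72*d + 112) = (d + 6)/(d + 4)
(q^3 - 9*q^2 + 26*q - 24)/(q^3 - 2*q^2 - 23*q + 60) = (q - 2)/(q + 5)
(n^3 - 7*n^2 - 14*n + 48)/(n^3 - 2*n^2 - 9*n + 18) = (n - 8)/(n - 3)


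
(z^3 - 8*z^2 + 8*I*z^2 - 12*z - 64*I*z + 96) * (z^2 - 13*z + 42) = z^5 - 21*z^4 + 8*I*z^4 + 134*z^3 - 168*I*z^3 - 84*z^2 + 1168*I*z^2 - 1752*z - 2688*I*z + 4032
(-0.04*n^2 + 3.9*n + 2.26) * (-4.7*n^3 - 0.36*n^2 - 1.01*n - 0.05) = 0.188*n^5 - 18.3156*n^4 - 11.9856*n^3 - 4.7506*n^2 - 2.4776*n - 0.113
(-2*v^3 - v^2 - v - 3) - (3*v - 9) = -2*v^3 - v^2 - 4*v + 6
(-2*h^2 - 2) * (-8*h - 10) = 16*h^3 + 20*h^2 + 16*h + 20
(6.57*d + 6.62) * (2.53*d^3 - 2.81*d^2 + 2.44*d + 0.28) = 16.6221*d^4 - 1.7131*d^3 - 2.5714*d^2 + 17.9924*d + 1.8536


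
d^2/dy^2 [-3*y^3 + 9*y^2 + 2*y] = 18 - 18*y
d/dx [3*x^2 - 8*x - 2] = 6*x - 8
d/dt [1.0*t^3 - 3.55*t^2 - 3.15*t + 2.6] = 3.0*t^2 - 7.1*t - 3.15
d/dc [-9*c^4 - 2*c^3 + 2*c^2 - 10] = 2*c*(-18*c^2 - 3*c + 2)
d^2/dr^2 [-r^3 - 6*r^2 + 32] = -6*r - 12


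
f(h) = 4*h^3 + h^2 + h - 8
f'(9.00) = 991.00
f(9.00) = 2998.00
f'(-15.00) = 2671.00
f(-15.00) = -13298.00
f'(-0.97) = 10.35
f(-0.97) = -11.68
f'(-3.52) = 142.64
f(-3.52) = -173.59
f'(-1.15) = 14.57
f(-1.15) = -13.91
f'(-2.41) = 65.88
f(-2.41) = -60.59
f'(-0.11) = 0.93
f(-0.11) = -8.10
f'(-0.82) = 7.43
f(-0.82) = -10.35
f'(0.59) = 6.36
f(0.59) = -6.24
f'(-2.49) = 70.42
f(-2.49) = -66.04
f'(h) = 12*h^2 + 2*h + 1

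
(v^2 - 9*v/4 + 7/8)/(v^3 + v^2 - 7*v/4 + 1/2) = (4*v - 7)/(2*(2*v^2 + 3*v - 2))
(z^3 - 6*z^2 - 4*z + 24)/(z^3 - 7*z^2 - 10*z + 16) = (z^2 - 8*z + 12)/(z^2 - 9*z + 8)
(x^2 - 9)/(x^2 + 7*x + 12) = (x - 3)/(x + 4)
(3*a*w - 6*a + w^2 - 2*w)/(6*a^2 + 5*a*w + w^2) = (w - 2)/(2*a + w)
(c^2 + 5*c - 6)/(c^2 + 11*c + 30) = (c - 1)/(c + 5)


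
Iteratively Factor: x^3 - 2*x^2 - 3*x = (x)*(x^2 - 2*x - 3) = x*(x + 1)*(x - 3)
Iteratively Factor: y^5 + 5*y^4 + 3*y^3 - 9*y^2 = (y + 3)*(y^4 + 2*y^3 - 3*y^2) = (y + 3)^2*(y^3 - y^2) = y*(y + 3)^2*(y^2 - y) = y^2*(y + 3)^2*(y - 1)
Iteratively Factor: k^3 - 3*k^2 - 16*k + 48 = (k - 4)*(k^2 + k - 12) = (k - 4)*(k + 4)*(k - 3)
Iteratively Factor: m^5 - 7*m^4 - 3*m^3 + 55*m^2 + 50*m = (m - 5)*(m^4 - 2*m^3 - 13*m^2 - 10*m) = (m - 5)*(m + 1)*(m^3 - 3*m^2 - 10*m) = (m - 5)*(m + 1)*(m + 2)*(m^2 - 5*m) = m*(m - 5)*(m + 1)*(m + 2)*(m - 5)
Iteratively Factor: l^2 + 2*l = (l + 2)*(l)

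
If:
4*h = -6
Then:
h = -3/2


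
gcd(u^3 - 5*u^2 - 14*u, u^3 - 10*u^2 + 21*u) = u^2 - 7*u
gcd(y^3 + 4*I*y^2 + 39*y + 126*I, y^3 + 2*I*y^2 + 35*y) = y + 7*I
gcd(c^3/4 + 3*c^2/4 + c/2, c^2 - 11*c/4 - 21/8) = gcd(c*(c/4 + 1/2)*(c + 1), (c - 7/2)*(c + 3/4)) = 1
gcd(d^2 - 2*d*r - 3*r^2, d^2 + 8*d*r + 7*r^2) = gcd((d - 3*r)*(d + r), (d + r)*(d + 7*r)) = d + r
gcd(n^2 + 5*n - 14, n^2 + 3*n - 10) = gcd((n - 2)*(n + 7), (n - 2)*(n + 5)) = n - 2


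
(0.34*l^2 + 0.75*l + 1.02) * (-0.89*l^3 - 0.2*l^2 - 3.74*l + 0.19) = -0.3026*l^5 - 0.7355*l^4 - 2.3294*l^3 - 2.9444*l^2 - 3.6723*l + 0.1938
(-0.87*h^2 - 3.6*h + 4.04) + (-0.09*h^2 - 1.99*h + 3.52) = -0.96*h^2 - 5.59*h + 7.56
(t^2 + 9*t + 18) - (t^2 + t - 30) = 8*t + 48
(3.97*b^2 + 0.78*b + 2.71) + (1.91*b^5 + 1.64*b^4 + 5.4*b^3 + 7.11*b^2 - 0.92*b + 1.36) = 1.91*b^5 + 1.64*b^4 + 5.4*b^3 + 11.08*b^2 - 0.14*b + 4.07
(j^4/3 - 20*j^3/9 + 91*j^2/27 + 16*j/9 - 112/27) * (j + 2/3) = j^5/3 - 2*j^4 + 17*j^3/9 + 326*j^2/81 - 80*j/27 - 224/81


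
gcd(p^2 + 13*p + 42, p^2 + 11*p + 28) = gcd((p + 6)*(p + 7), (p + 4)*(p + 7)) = p + 7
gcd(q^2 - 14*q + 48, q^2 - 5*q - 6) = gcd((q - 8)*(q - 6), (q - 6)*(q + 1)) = q - 6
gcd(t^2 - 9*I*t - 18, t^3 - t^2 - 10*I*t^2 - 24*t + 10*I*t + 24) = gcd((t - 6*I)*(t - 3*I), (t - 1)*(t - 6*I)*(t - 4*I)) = t - 6*I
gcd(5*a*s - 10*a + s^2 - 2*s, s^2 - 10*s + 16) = s - 2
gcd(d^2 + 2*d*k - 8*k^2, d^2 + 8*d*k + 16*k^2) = d + 4*k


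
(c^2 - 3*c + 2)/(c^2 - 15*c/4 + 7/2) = 4*(c - 1)/(4*c - 7)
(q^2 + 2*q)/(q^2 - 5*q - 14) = q/(q - 7)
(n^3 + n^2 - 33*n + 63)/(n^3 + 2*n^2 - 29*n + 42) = (n - 3)/(n - 2)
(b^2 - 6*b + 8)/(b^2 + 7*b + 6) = (b^2 - 6*b + 8)/(b^2 + 7*b + 6)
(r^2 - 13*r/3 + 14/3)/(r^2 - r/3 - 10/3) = (3*r - 7)/(3*r + 5)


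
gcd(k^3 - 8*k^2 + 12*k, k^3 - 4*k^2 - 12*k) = k^2 - 6*k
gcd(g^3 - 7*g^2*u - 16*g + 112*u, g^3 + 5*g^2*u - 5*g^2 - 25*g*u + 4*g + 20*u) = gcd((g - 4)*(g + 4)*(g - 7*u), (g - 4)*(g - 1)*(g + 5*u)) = g - 4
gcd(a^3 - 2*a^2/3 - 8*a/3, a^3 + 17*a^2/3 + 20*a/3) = a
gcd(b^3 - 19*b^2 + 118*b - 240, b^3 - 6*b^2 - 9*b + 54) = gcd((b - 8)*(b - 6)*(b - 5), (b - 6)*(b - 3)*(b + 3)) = b - 6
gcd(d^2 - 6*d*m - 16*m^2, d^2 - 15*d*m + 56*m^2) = d - 8*m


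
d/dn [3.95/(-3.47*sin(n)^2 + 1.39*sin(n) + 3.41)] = (27.413*sin(n) - 5.4905)*cos(n)/(-3.47*sin(n)^2 + 1.39*sin(n) + 3.41)^2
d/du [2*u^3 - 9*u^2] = 6*u*(u - 3)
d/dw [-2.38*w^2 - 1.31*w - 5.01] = -4.76*w - 1.31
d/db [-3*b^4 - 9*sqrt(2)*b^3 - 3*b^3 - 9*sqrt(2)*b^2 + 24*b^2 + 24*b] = -12*b^3 - 27*sqrt(2)*b^2 - 9*b^2 - 18*sqrt(2)*b + 48*b + 24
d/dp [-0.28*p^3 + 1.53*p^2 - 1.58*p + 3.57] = -0.84*p^2 + 3.06*p - 1.58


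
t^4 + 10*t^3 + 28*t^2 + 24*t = t*(t + 2)^2*(t + 6)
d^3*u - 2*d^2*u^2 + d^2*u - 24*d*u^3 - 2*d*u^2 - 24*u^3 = (d - 6*u)*(d + 4*u)*(d*u + u)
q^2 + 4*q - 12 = (q - 2)*(q + 6)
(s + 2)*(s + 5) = s^2 + 7*s + 10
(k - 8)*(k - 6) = k^2 - 14*k + 48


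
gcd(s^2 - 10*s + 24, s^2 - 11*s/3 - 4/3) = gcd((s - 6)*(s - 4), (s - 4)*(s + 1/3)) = s - 4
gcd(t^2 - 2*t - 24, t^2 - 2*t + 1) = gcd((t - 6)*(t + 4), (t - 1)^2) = 1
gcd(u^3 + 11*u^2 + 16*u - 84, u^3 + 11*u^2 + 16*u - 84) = u^3 + 11*u^2 + 16*u - 84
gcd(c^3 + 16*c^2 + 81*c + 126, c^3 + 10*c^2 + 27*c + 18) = c^2 + 9*c + 18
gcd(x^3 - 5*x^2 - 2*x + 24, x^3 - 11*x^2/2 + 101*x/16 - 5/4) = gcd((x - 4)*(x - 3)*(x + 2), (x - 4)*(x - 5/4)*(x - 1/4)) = x - 4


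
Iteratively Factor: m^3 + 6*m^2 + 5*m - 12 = (m + 3)*(m^2 + 3*m - 4) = (m + 3)*(m + 4)*(m - 1)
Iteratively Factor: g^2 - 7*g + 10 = (g - 5)*(g - 2)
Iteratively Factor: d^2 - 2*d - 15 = (d + 3)*(d - 5)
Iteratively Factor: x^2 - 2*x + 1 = (x - 1)*(x - 1)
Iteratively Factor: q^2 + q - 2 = (q + 2)*(q - 1)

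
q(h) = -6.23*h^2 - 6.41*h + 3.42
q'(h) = -12.46*h - 6.41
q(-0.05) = 3.72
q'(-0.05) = -5.79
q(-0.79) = 4.60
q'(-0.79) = 3.43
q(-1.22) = 1.97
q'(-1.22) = 8.79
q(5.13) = -193.42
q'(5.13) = -70.33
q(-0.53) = 5.07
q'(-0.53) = 0.19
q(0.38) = 0.08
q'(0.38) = -11.14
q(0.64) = -3.23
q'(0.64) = -14.38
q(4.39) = -144.79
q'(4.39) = -61.11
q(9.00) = -558.90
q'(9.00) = -118.55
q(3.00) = -71.88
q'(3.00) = -43.79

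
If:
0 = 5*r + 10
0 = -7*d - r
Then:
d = 2/7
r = -2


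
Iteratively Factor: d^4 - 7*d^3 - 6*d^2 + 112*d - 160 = (d - 5)*(d^3 - 2*d^2 - 16*d + 32) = (d - 5)*(d - 4)*(d^2 + 2*d - 8) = (d - 5)*(d - 4)*(d + 4)*(d - 2)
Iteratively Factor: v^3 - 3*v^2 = (v)*(v^2 - 3*v) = v^2*(v - 3)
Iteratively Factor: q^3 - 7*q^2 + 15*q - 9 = (q - 3)*(q^2 - 4*q + 3) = (q - 3)*(q - 1)*(q - 3)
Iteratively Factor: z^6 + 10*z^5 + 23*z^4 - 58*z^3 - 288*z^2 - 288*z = (z)*(z^5 + 10*z^4 + 23*z^3 - 58*z^2 - 288*z - 288) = z*(z + 4)*(z^4 + 6*z^3 - z^2 - 54*z - 72) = z*(z - 3)*(z + 4)*(z^3 + 9*z^2 + 26*z + 24) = z*(z - 3)*(z + 2)*(z + 4)*(z^2 + 7*z + 12) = z*(z - 3)*(z + 2)*(z + 4)^2*(z + 3)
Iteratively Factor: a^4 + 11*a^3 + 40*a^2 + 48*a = (a + 4)*(a^3 + 7*a^2 + 12*a) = (a + 4)^2*(a^2 + 3*a) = a*(a + 4)^2*(a + 3)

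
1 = 1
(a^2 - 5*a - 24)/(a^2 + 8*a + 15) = (a - 8)/(a + 5)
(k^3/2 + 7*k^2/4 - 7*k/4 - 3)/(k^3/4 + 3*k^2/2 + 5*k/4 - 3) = (2*k^2 - k - 3)/(k^2 + 2*k - 3)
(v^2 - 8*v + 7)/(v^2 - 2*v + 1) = (v - 7)/(v - 1)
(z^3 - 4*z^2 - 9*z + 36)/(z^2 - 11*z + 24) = (z^2 - z - 12)/(z - 8)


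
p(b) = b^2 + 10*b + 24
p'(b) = 2*b + 10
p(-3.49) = 1.28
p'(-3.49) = 3.02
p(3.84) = 77.15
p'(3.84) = 17.68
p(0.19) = 25.94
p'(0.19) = 10.38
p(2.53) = 55.70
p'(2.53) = 15.06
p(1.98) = 47.72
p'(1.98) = 13.96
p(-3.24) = 2.10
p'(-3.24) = 3.52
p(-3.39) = 1.59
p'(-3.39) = 3.22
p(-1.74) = 9.63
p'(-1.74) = 6.52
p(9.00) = 195.00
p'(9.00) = 28.00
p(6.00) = 120.00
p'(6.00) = 22.00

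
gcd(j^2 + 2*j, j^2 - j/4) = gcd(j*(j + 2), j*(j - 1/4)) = j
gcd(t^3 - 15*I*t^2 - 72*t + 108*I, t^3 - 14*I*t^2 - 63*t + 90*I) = t^2 - 9*I*t - 18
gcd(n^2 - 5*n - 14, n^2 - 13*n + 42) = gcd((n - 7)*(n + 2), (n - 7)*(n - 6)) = n - 7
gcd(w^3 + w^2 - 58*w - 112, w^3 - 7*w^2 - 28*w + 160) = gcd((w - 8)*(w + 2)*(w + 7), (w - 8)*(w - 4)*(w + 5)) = w - 8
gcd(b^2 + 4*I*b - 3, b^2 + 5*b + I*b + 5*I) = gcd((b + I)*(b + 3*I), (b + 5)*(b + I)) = b + I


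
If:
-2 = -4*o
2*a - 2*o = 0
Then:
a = 1/2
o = 1/2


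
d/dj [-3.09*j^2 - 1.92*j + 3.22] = -6.18*j - 1.92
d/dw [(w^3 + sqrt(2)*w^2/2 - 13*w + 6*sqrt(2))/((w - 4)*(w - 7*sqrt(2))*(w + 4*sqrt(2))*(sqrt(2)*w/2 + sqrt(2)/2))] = (-sqrt(2)*w^6 - 2*w^5 - 18*sqrt(2)*w^4 + 21*w^4 - 156*w^3 + 258*sqrt(2)*w^3 + 12*sqrt(2)*w^2 + 510*w^2 - 216*sqrt(2)*w + 1888*w - 3056*sqrt(2) - 2016)/(w^8 - 6*sqrt(2)*w^7 - 6*w^7 - 93*w^6 + 36*sqrt(2)*w^6 + 330*sqrt(2)*w^5 + 588*w^5 - 2160*sqrt(2)*w^4 + 3058*w^4 - 21072*w^3 + 240*sqrt(2)*w^3 + 1632*w^2 + 8064*sqrt(2)*w^2 + 5376*sqrt(2)*w + 75264*w + 50176)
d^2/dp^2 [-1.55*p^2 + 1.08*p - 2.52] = -3.10000000000000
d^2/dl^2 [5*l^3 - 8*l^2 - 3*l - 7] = 30*l - 16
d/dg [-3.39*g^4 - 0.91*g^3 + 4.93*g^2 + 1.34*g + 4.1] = -13.56*g^3 - 2.73*g^2 + 9.86*g + 1.34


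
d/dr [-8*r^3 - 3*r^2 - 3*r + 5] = -24*r^2 - 6*r - 3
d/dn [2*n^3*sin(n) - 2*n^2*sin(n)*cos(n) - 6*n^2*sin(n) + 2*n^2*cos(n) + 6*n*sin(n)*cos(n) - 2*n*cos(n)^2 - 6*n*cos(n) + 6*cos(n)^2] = 2*n^3*cos(n) + 4*n^2*sin(n) - 6*n^2*cos(n) - 2*n^2*cos(2*n) - 6*n*sin(n) + 4*n*cos(n) + 6*n*cos(2*n) - 3*sin(2*n) - 6*cos(n) - cos(2*n) - 1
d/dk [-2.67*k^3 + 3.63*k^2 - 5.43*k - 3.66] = -8.01*k^2 + 7.26*k - 5.43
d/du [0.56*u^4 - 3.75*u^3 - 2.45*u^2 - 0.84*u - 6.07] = 2.24*u^3 - 11.25*u^2 - 4.9*u - 0.84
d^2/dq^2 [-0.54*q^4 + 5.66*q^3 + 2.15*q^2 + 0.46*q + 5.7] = -6.48*q^2 + 33.96*q + 4.3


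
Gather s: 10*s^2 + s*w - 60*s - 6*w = 10*s^2 + s*(w - 60) - 6*w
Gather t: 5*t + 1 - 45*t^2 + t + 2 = -45*t^2 + 6*t + 3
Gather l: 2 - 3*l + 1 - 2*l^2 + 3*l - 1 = 2 - 2*l^2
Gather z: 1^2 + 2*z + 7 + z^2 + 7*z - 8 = z^2 + 9*z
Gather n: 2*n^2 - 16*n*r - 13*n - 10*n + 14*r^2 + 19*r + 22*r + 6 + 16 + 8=2*n^2 + n*(-16*r - 23) + 14*r^2 + 41*r + 30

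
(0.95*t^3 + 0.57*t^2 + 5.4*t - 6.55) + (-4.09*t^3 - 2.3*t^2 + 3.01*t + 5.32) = -3.14*t^3 - 1.73*t^2 + 8.41*t - 1.23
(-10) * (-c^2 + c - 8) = 10*c^2 - 10*c + 80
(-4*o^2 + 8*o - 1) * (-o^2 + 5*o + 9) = 4*o^4 - 28*o^3 + 5*o^2 + 67*o - 9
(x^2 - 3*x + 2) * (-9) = -9*x^2 + 27*x - 18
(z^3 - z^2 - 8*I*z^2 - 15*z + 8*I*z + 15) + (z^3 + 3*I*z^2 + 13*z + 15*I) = 2*z^3 - z^2 - 5*I*z^2 - 2*z + 8*I*z + 15 + 15*I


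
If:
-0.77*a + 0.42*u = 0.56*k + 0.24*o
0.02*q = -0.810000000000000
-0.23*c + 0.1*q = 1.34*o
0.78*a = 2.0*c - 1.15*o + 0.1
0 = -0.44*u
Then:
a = -16.4130434782609*o - 45.0222965440357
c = -5.82608695652174*o - 17.6086956521739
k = 22.1393633540373*o + 61.9056577480491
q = -40.50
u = 0.00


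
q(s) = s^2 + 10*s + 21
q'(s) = 2*s + 10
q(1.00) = 32.00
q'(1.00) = 12.00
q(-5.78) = -3.39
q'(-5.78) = -1.56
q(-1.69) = 6.96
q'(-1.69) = 6.62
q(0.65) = 27.92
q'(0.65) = 11.30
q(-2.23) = 3.67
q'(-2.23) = 5.54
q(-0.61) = 15.27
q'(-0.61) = 8.78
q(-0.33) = 17.81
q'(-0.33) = 9.34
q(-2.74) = 1.11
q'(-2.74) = 4.52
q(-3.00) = 0.00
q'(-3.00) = 4.00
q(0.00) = 21.00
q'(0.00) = 10.00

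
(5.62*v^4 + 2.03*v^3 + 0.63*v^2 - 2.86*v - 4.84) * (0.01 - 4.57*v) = -25.6834*v^5 - 9.2209*v^4 - 2.8588*v^3 + 13.0765*v^2 + 22.0902*v - 0.0484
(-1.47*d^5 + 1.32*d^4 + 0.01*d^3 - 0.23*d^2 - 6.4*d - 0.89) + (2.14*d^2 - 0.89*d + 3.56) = -1.47*d^5 + 1.32*d^4 + 0.01*d^3 + 1.91*d^2 - 7.29*d + 2.67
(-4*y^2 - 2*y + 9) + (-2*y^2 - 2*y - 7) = -6*y^2 - 4*y + 2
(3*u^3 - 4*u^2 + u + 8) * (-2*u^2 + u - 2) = -6*u^5 + 11*u^4 - 12*u^3 - 7*u^2 + 6*u - 16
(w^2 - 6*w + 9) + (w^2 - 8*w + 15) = 2*w^2 - 14*w + 24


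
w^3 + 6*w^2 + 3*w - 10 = (w - 1)*(w + 2)*(w + 5)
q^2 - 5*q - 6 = (q - 6)*(q + 1)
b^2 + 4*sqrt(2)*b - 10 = (b - sqrt(2))*(b + 5*sqrt(2))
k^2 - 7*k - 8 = (k - 8)*(k + 1)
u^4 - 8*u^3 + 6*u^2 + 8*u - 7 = (u - 7)*(u - 1)^2*(u + 1)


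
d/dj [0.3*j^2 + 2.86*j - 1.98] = 0.6*j + 2.86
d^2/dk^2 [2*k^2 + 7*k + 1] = 4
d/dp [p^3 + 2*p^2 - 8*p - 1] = 3*p^2 + 4*p - 8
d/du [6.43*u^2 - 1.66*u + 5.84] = 12.86*u - 1.66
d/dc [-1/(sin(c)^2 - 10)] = 4*sin(2*c)/(cos(2*c) + 19)^2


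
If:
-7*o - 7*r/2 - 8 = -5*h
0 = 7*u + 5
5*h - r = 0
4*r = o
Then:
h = -16/305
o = -64/61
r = -16/61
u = -5/7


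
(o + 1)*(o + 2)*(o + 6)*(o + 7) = o^4 + 16*o^3 + 83*o^2 + 152*o + 84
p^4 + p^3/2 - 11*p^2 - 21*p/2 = p*(p - 7/2)*(p + 1)*(p + 3)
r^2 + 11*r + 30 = (r + 5)*(r + 6)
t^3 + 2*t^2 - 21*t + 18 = (t - 3)*(t - 1)*(t + 6)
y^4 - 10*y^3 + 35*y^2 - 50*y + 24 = (y - 4)*(y - 3)*(y - 2)*(y - 1)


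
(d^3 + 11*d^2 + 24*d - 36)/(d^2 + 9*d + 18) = (d^2 + 5*d - 6)/(d + 3)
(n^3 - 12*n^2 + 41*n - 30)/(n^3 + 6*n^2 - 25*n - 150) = (n^2 - 7*n + 6)/(n^2 + 11*n + 30)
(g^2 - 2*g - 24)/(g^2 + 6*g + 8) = (g - 6)/(g + 2)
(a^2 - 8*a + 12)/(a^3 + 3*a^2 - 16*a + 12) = (a - 6)/(a^2 + 5*a - 6)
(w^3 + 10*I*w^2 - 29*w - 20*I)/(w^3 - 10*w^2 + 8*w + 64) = (w^3 + 10*I*w^2 - 29*w - 20*I)/(w^3 - 10*w^2 + 8*w + 64)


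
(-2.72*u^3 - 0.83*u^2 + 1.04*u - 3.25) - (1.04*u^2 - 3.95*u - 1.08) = -2.72*u^3 - 1.87*u^2 + 4.99*u - 2.17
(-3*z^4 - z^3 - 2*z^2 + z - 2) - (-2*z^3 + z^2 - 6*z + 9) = -3*z^4 + z^3 - 3*z^2 + 7*z - 11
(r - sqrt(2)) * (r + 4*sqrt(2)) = r^2 + 3*sqrt(2)*r - 8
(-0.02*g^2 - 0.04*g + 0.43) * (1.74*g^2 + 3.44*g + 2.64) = -0.0348*g^4 - 0.1384*g^3 + 0.5578*g^2 + 1.3736*g + 1.1352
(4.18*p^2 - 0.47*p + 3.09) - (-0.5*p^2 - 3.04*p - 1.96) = 4.68*p^2 + 2.57*p + 5.05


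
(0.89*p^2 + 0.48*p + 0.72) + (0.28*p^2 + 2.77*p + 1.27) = 1.17*p^2 + 3.25*p + 1.99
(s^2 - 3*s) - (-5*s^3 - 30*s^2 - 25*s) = 5*s^3 + 31*s^2 + 22*s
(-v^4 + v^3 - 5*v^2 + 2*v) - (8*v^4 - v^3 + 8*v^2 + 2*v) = -9*v^4 + 2*v^3 - 13*v^2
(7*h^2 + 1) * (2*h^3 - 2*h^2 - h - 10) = 14*h^5 - 14*h^4 - 5*h^3 - 72*h^2 - h - 10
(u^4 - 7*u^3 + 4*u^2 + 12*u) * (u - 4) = u^5 - 11*u^4 + 32*u^3 - 4*u^2 - 48*u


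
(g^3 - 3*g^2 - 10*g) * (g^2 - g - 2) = g^5 - 4*g^4 - 9*g^3 + 16*g^2 + 20*g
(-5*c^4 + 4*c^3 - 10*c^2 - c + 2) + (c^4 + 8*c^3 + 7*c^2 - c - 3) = -4*c^4 + 12*c^3 - 3*c^2 - 2*c - 1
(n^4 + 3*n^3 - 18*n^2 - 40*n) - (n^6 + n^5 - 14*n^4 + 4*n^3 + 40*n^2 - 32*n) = -n^6 - n^5 + 15*n^4 - n^3 - 58*n^2 - 8*n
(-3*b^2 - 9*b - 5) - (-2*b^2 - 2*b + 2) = -b^2 - 7*b - 7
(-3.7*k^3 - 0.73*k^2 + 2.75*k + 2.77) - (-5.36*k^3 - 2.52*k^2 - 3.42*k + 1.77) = 1.66*k^3 + 1.79*k^2 + 6.17*k + 1.0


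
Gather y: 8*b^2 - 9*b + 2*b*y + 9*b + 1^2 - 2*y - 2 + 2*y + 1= 8*b^2 + 2*b*y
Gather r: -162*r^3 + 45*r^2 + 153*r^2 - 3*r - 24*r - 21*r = -162*r^3 + 198*r^2 - 48*r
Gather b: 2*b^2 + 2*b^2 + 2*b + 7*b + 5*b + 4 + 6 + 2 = 4*b^2 + 14*b + 12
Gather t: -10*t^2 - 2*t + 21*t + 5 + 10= -10*t^2 + 19*t + 15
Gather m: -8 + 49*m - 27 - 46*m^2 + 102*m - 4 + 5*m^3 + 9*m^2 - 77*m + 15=5*m^3 - 37*m^2 + 74*m - 24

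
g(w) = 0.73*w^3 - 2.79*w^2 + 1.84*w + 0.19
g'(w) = 2.19*w^2 - 5.58*w + 1.84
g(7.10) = 133.89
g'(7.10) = 72.62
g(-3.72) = -82.84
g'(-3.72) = 52.90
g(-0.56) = -1.84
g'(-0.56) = 5.65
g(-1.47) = -10.86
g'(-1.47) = 14.77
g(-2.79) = -42.52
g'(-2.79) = 34.46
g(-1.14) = -6.62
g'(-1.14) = 11.05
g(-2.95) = -48.26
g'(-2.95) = 37.36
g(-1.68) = -14.24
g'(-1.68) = 17.40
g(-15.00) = -3118.91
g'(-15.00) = 578.29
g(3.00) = 0.31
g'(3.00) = 4.81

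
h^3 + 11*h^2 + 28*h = h*(h + 4)*(h + 7)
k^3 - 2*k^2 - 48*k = k*(k - 8)*(k + 6)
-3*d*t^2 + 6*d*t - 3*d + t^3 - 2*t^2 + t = (-3*d + t)*(t - 1)^2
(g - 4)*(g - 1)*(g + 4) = g^3 - g^2 - 16*g + 16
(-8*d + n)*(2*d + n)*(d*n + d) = -16*d^3*n - 16*d^3 - 6*d^2*n^2 - 6*d^2*n + d*n^3 + d*n^2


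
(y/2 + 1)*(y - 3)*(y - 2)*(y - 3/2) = y^4/2 - 9*y^3/4 + y^2/4 + 9*y - 9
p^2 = p^2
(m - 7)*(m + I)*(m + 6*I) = m^3 - 7*m^2 + 7*I*m^2 - 6*m - 49*I*m + 42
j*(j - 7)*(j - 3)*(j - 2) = j^4 - 12*j^3 + 41*j^2 - 42*j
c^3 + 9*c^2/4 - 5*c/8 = c*(c - 1/4)*(c + 5/2)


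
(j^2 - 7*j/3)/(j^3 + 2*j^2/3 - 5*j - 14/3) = j/(j^2 + 3*j + 2)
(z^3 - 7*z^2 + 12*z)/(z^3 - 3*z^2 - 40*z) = (-z^2 + 7*z - 12)/(-z^2 + 3*z + 40)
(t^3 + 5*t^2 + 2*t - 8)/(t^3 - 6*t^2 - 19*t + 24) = (t^2 + 6*t + 8)/(t^2 - 5*t - 24)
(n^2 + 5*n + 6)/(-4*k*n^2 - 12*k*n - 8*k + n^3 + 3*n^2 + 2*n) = (-n - 3)/(4*k*n + 4*k - n^2 - n)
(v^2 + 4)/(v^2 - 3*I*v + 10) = (v - 2*I)/(v - 5*I)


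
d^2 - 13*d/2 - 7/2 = (d - 7)*(d + 1/2)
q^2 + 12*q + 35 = (q + 5)*(q + 7)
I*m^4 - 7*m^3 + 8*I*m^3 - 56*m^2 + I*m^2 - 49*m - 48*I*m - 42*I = (m + 7)*(m + I)*(m + 6*I)*(I*m + I)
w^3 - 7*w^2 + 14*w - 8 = (w - 4)*(w - 2)*(w - 1)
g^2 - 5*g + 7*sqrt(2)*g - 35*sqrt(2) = (g - 5)*(g + 7*sqrt(2))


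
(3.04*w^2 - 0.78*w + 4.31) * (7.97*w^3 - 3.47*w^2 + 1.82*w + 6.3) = 24.2288*w^5 - 16.7654*w^4 + 42.5901*w^3 + 2.7767*w^2 + 2.9302*w + 27.153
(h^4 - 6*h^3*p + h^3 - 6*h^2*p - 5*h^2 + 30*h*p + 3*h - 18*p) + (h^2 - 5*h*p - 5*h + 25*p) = h^4 - 6*h^3*p + h^3 - 6*h^2*p - 4*h^2 + 25*h*p - 2*h + 7*p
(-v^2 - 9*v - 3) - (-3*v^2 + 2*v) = 2*v^2 - 11*v - 3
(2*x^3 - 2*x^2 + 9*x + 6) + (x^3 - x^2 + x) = 3*x^3 - 3*x^2 + 10*x + 6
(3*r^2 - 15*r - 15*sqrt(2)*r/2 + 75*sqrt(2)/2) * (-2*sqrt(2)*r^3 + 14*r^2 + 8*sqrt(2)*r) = -6*sqrt(2)*r^5 + 30*sqrt(2)*r^4 + 72*r^4 - 360*r^3 - 81*sqrt(2)*r^3 - 120*r^2 + 405*sqrt(2)*r^2 + 600*r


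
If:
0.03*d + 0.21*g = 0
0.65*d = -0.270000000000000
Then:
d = -0.42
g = 0.06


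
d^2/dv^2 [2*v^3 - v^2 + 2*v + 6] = 12*v - 2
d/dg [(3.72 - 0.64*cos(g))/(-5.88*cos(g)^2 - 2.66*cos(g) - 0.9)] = (3.7632*cos(g)^2 - 43.7472*cos(g) - 10.4712)*sin(g)/(34.5744*cos(g)^4 + 31.2816*cos(g)^3 + 17.6596*cos(g)^2 + 4.788*cos(g) + 0.81)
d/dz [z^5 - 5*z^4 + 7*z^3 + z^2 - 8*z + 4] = 5*z^4 - 20*z^3 + 21*z^2 + 2*z - 8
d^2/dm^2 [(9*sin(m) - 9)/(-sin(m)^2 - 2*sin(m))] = 9*(sin(m)^2 - 6*sin(m) - 8 + 2/sin(m) + 12/sin(m)^2 + 8/sin(m)^3)/(sin(m) + 2)^3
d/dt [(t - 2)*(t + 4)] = 2*t + 2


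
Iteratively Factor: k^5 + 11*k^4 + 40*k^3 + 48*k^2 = (k + 4)*(k^4 + 7*k^3 + 12*k^2) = k*(k + 4)*(k^3 + 7*k^2 + 12*k) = k*(k + 3)*(k + 4)*(k^2 + 4*k) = k^2*(k + 3)*(k + 4)*(k + 4)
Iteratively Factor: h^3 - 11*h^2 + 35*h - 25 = (h - 5)*(h^2 - 6*h + 5) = (h - 5)*(h - 1)*(h - 5)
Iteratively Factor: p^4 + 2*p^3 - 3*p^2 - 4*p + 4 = (p - 1)*(p^3 + 3*p^2 - 4) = (p - 1)*(p + 2)*(p^2 + p - 2) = (p - 1)*(p + 2)^2*(p - 1)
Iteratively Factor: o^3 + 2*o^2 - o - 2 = (o + 1)*(o^2 + o - 2) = (o + 1)*(o + 2)*(o - 1)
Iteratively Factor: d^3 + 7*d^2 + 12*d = (d)*(d^2 + 7*d + 12) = d*(d + 4)*(d + 3)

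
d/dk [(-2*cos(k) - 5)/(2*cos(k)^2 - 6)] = (sin(k)^2 - 5*cos(k) - 4)*sin(k)/(cos(k)^2 - 3)^2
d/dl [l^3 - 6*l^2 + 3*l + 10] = 3*l^2 - 12*l + 3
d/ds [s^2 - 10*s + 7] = 2*s - 10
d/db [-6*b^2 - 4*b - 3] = -12*b - 4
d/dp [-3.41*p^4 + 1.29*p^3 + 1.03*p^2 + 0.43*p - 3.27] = -13.64*p^3 + 3.87*p^2 + 2.06*p + 0.43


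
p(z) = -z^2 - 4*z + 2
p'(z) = -2*z - 4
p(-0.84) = 4.65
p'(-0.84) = -2.32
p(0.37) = 0.38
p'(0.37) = -4.74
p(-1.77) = 5.95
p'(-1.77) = -0.46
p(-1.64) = 5.87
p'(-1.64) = -0.72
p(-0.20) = 2.76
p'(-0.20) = -3.60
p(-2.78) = 5.39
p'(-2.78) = 1.56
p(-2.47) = 5.78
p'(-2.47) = 0.94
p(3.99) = -29.88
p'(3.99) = -11.98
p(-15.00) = -163.00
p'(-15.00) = 26.00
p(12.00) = -190.00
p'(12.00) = -28.00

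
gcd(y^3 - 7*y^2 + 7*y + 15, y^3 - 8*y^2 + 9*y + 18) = y^2 - 2*y - 3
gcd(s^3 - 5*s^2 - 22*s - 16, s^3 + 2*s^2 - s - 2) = s^2 + 3*s + 2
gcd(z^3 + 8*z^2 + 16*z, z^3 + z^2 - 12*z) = z^2 + 4*z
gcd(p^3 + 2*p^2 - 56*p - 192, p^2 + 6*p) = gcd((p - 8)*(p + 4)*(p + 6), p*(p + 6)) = p + 6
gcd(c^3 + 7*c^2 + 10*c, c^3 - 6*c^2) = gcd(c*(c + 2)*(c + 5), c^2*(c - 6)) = c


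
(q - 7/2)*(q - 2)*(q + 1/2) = q^3 - 5*q^2 + 17*q/4 + 7/2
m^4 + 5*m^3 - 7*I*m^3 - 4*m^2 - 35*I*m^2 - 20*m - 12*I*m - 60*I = (m + 5)*(m - 6*I)*(m - 2*I)*(m + I)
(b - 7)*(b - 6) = b^2 - 13*b + 42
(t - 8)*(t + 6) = t^2 - 2*t - 48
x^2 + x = x*(x + 1)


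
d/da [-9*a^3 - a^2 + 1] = a*(-27*a - 2)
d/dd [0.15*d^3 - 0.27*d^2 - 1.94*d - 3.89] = 0.45*d^2 - 0.54*d - 1.94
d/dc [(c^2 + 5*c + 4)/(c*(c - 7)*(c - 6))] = (-c^4 - 10*c^3 + 95*c^2 + 104*c - 168)/(c^2*(c^4 - 26*c^3 + 253*c^2 - 1092*c + 1764))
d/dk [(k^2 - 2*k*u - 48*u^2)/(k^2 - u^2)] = 2*u*(k^2 + 47*k*u + u^2)/(k^4 - 2*k^2*u^2 + u^4)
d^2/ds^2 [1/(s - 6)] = 2/(s - 6)^3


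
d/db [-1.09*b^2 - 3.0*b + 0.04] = -2.18*b - 3.0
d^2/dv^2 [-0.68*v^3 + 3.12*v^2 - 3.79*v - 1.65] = 6.24 - 4.08*v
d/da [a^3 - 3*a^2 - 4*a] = 3*a^2 - 6*a - 4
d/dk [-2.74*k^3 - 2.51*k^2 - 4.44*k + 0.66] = -8.22*k^2 - 5.02*k - 4.44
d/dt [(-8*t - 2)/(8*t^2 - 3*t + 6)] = 2*(32*t^2 + 16*t - 27)/(64*t^4 - 48*t^3 + 105*t^2 - 36*t + 36)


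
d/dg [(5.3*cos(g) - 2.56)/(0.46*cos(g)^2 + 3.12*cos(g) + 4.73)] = (2.438*cos(g)^2 - 2.3552*cos(g) - 33.0562)*sin(g)/(0.2116*cos(g)^4 + 2.8704*cos(g)^3 + 14.086*cos(g)^2 + 29.5152*cos(g) + 22.3729)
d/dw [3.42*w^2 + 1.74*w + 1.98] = 6.84*w + 1.74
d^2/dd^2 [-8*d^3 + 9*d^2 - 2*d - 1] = 18 - 48*d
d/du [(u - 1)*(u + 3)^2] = (u + 3)*(3*u + 1)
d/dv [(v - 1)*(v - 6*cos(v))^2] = (v - 6*cos(v))*(v + (2*v - 2)*(6*sin(v) + 1) - 6*cos(v))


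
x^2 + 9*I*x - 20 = (x + 4*I)*(x + 5*I)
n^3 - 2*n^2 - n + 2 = (n - 2)*(n - 1)*(n + 1)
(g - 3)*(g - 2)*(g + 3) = g^3 - 2*g^2 - 9*g + 18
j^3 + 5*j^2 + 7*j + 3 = (j + 1)^2*(j + 3)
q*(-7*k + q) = -7*k*q + q^2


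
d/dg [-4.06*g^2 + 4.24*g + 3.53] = 4.24 - 8.12*g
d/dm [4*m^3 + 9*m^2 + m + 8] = 12*m^2 + 18*m + 1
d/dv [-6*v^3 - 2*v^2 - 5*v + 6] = -18*v^2 - 4*v - 5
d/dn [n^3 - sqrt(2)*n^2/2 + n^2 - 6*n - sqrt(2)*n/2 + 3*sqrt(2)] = 3*n^2 - sqrt(2)*n + 2*n - 6 - sqrt(2)/2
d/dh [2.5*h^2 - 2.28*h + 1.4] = 5.0*h - 2.28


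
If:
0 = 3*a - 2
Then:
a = 2/3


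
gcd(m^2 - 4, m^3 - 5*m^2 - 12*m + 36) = m - 2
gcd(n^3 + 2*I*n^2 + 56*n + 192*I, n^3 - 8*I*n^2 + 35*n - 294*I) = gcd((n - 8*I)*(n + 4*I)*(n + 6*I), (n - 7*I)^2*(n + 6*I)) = n + 6*I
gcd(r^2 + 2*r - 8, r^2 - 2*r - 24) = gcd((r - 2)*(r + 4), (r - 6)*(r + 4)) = r + 4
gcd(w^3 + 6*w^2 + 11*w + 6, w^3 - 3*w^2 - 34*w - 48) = w^2 + 5*w + 6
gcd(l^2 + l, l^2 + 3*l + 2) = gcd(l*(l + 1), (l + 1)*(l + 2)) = l + 1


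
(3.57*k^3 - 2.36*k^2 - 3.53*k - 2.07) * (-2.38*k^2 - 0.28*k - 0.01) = -8.4966*k^5 + 4.6172*k^4 + 9.0265*k^3 + 5.9386*k^2 + 0.6149*k + 0.0207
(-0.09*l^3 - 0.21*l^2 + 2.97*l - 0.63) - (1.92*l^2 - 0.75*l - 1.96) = -0.09*l^3 - 2.13*l^2 + 3.72*l + 1.33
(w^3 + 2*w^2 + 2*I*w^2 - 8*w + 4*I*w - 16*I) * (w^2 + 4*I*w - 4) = w^5 + 2*w^4 + 6*I*w^4 - 20*w^3 + 12*I*w^3 - 24*w^2 - 56*I*w^2 + 96*w - 16*I*w + 64*I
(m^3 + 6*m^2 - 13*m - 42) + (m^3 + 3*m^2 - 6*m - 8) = 2*m^3 + 9*m^2 - 19*m - 50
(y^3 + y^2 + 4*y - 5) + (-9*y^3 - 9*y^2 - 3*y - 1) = -8*y^3 - 8*y^2 + y - 6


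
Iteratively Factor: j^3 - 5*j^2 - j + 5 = (j + 1)*(j^2 - 6*j + 5) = (j - 1)*(j + 1)*(j - 5)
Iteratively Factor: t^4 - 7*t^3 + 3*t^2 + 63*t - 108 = (t + 3)*(t^3 - 10*t^2 + 33*t - 36) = (t - 4)*(t + 3)*(t^2 - 6*t + 9) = (t - 4)*(t - 3)*(t + 3)*(t - 3)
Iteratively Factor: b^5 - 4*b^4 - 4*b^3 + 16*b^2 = (b)*(b^4 - 4*b^3 - 4*b^2 + 16*b) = b*(b - 2)*(b^3 - 2*b^2 - 8*b) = b*(b - 4)*(b - 2)*(b^2 + 2*b) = b*(b - 4)*(b - 2)*(b + 2)*(b)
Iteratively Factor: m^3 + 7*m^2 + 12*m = (m)*(m^2 + 7*m + 12) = m*(m + 4)*(m + 3)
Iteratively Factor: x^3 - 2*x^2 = (x)*(x^2 - 2*x) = x*(x - 2)*(x)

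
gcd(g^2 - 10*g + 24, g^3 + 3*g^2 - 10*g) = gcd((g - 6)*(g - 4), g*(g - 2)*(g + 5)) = 1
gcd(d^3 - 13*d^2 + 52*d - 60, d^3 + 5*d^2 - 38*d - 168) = d - 6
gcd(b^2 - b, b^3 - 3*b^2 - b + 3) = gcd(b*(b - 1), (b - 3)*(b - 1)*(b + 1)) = b - 1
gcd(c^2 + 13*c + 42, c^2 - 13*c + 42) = 1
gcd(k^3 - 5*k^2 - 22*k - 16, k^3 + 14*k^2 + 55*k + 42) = k + 1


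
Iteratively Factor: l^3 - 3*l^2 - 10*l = (l - 5)*(l^2 + 2*l) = (l - 5)*(l + 2)*(l)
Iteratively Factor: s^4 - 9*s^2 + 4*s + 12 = (s + 3)*(s^3 - 3*s^2 + 4) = (s - 2)*(s + 3)*(s^2 - s - 2) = (s - 2)*(s + 1)*(s + 3)*(s - 2)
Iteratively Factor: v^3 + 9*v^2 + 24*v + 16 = (v + 4)*(v^2 + 5*v + 4) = (v + 1)*(v + 4)*(v + 4)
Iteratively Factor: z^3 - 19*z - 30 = (z - 5)*(z^2 + 5*z + 6) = (z - 5)*(z + 3)*(z + 2)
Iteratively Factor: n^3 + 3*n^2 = (n + 3)*(n^2) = n*(n + 3)*(n)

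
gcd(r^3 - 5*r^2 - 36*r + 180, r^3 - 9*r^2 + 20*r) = r - 5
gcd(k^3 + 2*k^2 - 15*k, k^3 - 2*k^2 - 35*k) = k^2 + 5*k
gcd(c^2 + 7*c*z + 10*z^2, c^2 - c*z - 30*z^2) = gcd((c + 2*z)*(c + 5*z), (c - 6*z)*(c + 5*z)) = c + 5*z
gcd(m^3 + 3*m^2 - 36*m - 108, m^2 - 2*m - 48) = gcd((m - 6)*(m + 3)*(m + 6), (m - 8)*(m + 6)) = m + 6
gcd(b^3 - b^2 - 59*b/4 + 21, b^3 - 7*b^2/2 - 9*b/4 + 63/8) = b^2 - 5*b + 21/4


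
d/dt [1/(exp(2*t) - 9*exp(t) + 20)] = (9 - 2*exp(t))*exp(t)/(exp(2*t) - 9*exp(t) + 20)^2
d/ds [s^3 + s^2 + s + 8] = 3*s^2 + 2*s + 1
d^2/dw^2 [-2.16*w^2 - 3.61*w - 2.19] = -4.32000000000000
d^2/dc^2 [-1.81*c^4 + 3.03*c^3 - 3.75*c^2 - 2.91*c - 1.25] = -21.72*c^2 + 18.18*c - 7.5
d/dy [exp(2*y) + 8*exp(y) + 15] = 2*(exp(y) + 4)*exp(y)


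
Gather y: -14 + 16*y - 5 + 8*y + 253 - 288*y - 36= 198 - 264*y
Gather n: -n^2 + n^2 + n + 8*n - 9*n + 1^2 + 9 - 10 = 0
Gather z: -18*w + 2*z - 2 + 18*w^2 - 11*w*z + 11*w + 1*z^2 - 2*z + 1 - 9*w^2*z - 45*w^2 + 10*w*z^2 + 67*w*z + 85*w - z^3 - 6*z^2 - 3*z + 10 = -27*w^2 + 78*w - z^3 + z^2*(10*w - 5) + z*(-9*w^2 + 56*w - 3) + 9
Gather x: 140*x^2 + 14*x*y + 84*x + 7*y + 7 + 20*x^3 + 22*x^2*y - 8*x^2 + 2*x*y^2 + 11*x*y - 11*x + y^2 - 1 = 20*x^3 + x^2*(22*y + 132) + x*(2*y^2 + 25*y + 73) + y^2 + 7*y + 6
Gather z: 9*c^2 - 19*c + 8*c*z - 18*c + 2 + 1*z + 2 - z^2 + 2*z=9*c^2 - 37*c - z^2 + z*(8*c + 3) + 4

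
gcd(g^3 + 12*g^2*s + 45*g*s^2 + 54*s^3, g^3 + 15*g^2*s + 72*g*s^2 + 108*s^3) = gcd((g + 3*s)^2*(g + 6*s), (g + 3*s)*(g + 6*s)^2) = g^2 + 9*g*s + 18*s^2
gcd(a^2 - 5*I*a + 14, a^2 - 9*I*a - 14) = a - 7*I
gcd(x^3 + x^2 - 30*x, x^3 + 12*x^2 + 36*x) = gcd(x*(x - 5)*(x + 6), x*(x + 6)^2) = x^2 + 6*x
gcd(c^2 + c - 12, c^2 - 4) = 1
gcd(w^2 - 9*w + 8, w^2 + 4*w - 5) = w - 1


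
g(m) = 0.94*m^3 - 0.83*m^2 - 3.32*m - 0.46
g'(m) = 2.82*m^2 - 1.66*m - 3.32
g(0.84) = -3.28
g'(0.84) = -2.72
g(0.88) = -3.38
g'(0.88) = -2.60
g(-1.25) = 0.56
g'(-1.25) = 3.16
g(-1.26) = 0.53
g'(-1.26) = 3.25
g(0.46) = -2.07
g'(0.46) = -3.49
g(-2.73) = -16.71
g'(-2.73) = 22.23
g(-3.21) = -29.45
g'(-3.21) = 31.07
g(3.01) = 7.66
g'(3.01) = 17.23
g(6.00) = 152.78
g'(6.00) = 88.24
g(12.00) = 1464.50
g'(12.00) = 382.84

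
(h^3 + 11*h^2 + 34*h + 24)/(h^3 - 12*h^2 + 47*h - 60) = (h^3 + 11*h^2 + 34*h + 24)/(h^3 - 12*h^2 + 47*h - 60)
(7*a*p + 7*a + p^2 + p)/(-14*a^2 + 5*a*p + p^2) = (p + 1)/(-2*a + p)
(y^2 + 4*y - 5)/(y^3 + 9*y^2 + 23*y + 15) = (y - 1)/(y^2 + 4*y + 3)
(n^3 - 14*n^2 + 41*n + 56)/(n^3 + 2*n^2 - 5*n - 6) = (n^2 - 15*n + 56)/(n^2 + n - 6)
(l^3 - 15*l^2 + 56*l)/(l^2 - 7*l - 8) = l*(l - 7)/(l + 1)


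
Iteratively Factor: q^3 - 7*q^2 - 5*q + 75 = (q - 5)*(q^2 - 2*q - 15) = (q - 5)^2*(q + 3)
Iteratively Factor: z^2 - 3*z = (z)*(z - 3)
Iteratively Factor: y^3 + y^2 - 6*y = (y)*(y^2 + y - 6) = y*(y + 3)*(y - 2)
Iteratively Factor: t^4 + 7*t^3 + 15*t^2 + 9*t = (t + 1)*(t^3 + 6*t^2 + 9*t) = (t + 1)*(t + 3)*(t^2 + 3*t) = t*(t + 1)*(t + 3)*(t + 3)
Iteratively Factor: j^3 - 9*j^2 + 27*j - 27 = (j - 3)*(j^2 - 6*j + 9) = (j - 3)^2*(j - 3)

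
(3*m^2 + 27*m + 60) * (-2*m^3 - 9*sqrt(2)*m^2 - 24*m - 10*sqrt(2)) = -6*m^5 - 54*m^4 - 27*sqrt(2)*m^4 - 243*sqrt(2)*m^3 - 192*m^3 - 570*sqrt(2)*m^2 - 648*m^2 - 1440*m - 270*sqrt(2)*m - 600*sqrt(2)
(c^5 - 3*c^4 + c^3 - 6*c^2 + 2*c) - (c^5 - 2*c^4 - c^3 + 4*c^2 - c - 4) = -c^4 + 2*c^3 - 10*c^2 + 3*c + 4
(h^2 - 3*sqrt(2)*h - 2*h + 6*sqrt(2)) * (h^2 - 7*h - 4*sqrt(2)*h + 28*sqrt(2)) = h^4 - 7*sqrt(2)*h^3 - 9*h^3 + 38*h^2 + 63*sqrt(2)*h^2 - 216*h - 98*sqrt(2)*h + 336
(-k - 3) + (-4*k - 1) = -5*k - 4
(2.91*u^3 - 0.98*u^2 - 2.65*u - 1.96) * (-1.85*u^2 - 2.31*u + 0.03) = -5.3835*u^5 - 4.9091*u^4 + 7.2536*u^3 + 9.7181*u^2 + 4.4481*u - 0.0588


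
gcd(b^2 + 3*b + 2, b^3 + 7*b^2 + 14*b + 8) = b^2 + 3*b + 2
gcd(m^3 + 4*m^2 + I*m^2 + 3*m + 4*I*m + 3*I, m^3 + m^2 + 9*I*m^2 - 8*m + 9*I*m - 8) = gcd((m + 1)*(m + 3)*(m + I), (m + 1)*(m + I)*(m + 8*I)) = m^2 + m*(1 + I) + I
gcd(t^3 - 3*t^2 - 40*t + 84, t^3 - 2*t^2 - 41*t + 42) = t^2 - t - 42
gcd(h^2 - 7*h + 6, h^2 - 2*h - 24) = h - 6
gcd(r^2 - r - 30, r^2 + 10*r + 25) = r + 5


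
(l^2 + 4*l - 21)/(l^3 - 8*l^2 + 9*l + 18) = (l + 7)/(l^2 - 5*l - 6)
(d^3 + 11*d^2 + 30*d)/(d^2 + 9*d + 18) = d*(d + 5)/(d + 3)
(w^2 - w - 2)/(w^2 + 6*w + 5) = (w - 2)/(w + 5)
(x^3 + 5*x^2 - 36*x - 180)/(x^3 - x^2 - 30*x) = (x + 6)/x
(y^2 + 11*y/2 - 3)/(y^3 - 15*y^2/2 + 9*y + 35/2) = (2*y^2 + 11*y - 6)/(2*y^3 - 15*y^2 + 18*y + 35)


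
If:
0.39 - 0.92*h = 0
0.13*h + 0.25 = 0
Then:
No Solution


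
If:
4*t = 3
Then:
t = 3/4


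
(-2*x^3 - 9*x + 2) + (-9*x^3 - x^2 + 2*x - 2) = -11*x^3 - x^2 - 7*x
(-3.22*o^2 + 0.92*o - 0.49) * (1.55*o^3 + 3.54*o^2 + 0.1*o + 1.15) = -4.991*o^5 - 9.9728*o^4 + 2.1753*o^3 - 5.3456*o^2 + 1.009*o - 0.5635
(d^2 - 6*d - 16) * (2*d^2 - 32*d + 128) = 2*d^4 - 44*d^3 + 288*d^2 - 256*d - 2048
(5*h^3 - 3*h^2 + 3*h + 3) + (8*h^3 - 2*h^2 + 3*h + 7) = 13*h^3 - 5*h^2 + 6*h + 10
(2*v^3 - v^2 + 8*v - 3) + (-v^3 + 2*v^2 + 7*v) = v^3 + v^2 + 15*v - 3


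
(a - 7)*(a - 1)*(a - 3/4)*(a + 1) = a^4 - 31*a^3/4 + 17*a^2/4 + 31*a/4 - 21/4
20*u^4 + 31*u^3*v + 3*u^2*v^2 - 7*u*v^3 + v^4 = (-5*u + v)*(-4*u + v)*(u + v)^2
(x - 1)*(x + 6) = x^2 + 5*x - 6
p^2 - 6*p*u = p*(p - 6*u)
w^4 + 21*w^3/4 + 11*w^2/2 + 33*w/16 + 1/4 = (w + 1/4)*(w + 1/2)^2*(w + 4)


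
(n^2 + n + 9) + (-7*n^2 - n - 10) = -6*n^2 - 1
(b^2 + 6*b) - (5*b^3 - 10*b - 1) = -5*b^3 + b^2 + 16*b + 1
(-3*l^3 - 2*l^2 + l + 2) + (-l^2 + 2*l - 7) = -3*l^3 - 3*l^2 + 3*l - 5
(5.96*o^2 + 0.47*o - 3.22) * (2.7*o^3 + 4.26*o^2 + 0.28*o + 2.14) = 16.092*o^5 + 26.6586*o^4 - 5.023*o^3 - 0.831199999999999*o^2 + 0.1042*o - 6.8908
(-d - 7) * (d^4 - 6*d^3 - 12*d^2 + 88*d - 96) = -d^5 - d^4 + 54*d^3 - 4*d^2 - 520*d + 672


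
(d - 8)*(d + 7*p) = d^2 + 7*d*p - 8*d - 56*p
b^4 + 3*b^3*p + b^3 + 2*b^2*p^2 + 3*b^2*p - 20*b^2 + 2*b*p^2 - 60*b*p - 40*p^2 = (b - 4)*(b + 5)*(b + p)*(b + 2*p)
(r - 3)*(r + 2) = r^2 - r - 6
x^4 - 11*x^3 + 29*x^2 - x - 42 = (x - 7)*(x - 3)*(x - 2)*(x + 1)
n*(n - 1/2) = n^2 - n/2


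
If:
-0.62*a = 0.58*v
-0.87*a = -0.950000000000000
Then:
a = 1.09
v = -1.17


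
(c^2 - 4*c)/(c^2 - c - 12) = c/(c + 3)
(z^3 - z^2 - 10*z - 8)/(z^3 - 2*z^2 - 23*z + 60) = (z^2 + 3*z + 2)/(z^2 + 2*z - 15)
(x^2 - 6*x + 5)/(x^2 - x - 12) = (-x^2 + 6*x - 5)/(-x^2 + x + 12)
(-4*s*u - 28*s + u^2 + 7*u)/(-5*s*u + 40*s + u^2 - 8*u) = (4*s*u + 28*s - u^2 - 7*u)/(5*s*u - 40*s - u^2 + 8*u)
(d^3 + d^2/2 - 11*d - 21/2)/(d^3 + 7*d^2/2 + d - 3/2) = (2*d - 7)/(2*d - 1)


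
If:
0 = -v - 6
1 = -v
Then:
No Solution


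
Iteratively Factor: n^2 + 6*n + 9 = (n + 3)*(n + 3)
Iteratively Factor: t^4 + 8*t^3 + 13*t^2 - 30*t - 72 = (t + 4)*(t^3 + 4*t^2 - 3*t - 18) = (t + 3)*(t + 4)*(t^2 + t - 6) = (t - 2)*(t + 3)*(t + 4)*(t + 3)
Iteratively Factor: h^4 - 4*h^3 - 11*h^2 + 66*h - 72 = (h - 2)*(h^3 - 2*h^2 - 15*h + 36) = (h - 3)*(h - 2)*(h^2 + h - 12) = (h - 3)^2*(h - 2)*(h + 4)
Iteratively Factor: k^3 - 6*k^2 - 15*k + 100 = (k - 5)*(k^2 - k - 20) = (k - 5)^2*(k + 4)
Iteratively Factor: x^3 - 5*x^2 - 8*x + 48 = (x - 4)*(x^2 - x - 12) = (x - 4)^2*(x + 3)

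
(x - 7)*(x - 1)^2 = x^3 - 9*x^2 + 15*x - 7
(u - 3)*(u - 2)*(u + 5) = u^3 - 19*u + 30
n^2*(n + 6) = n^3 + 6*n^2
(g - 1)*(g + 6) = g^2 + 5*g - 6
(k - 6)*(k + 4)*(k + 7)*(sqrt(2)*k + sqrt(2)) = sqrt(2)*k^4 + 6*sqrt(2)*k^3 - 33*sqrt(2)*k^2 - 206*sqrt(2)*k - 168*sqrt(2)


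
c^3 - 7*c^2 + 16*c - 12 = (c - 3)*(c - 2)^2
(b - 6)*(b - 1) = b^2 - 7*b + 6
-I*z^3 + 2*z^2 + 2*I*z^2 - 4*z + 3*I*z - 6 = (z - 3)*(z + 2*I)*(-I*z - I)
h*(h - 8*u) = h^2 - 8*h*u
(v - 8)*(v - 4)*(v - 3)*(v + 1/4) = v^4 - 59*v^3/4 + 257*v^2/4 - 79*v - 24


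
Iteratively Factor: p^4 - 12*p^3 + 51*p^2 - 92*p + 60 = (p - 3)*(p^3 - 9*p^2 + 24*p - 20) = (p - 5)*(p - 3)*(p^2 - 4*p + 4) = (p - 5)*(p - 3)*(p - 2)*(p - 2)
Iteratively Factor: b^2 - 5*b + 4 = (b - 4)*(b - 1)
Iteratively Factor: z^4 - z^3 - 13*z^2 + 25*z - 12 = (z - 1)*(z^3 - 13*z + 12) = (z - 3)*(z - 1)*(z^2 + 3*z - 4) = (z - 3)*(z - 1)*(z + 4)*(z - 1)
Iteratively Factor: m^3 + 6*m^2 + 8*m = (m)*(m^2 + 6*m + 8) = m*(m + 2)*(m + 4)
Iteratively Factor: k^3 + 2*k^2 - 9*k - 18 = (k + 2)*(k^2 - 9) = (k + 2)*(k + 3)*(k - 3)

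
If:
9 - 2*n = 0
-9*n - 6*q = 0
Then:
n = 9/2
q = -27/4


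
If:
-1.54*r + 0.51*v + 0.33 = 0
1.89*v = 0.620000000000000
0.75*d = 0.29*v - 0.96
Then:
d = -1.15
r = 0.32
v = 0.33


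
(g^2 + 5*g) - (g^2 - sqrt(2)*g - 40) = sqrt(2)*g + 5*g + 40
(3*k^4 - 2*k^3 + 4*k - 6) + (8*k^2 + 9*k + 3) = 3*k^4 - 2*k^3 + 8*k^2 + 13*k - 3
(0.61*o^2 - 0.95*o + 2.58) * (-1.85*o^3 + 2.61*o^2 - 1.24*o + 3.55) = -1.1285*o^5 + 3.3496*o^4 - 8.0089*o^3 + 10.0773*o^2 - 6.5717*o + 9.159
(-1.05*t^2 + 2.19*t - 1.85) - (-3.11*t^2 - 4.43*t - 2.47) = 2.06*t^2 + 6.62*t + 0.62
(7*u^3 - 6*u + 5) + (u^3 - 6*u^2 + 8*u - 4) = 8*u^3 - 6*u^2 + 2*u + 1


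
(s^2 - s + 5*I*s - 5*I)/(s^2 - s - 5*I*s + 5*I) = (s + 5*I)/(s - 5*I)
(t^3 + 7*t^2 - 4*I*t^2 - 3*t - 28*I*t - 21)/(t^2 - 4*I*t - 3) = t + 7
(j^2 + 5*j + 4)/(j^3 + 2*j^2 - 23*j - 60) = (j + 1)/(j^2 - 2*j - 15)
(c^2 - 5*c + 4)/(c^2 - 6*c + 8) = (c - 1)/(c - 2)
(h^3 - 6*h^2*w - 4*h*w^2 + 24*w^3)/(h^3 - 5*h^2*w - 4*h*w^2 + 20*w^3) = (-h + 6*w)/(-h + 5*w)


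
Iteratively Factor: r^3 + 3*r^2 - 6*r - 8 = (r + 1)*(r^2 + 2*r - 8) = (r - 2)*(r + 1)*(r + 4)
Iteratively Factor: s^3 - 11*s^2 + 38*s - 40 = (s - 2)*(s^2 - 9*s + 20) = (s - 5)*(s - 2)*(s - 4)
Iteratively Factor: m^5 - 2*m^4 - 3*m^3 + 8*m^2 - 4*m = (m + 2)*(m^4 - 4*m^3 + 5*m^2 - 2*m) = m*(m + 2)*(m^3 - 4*m^2 + 5*m - 2) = m*(m - 1)*(m + 2)*(m^2 - 3*m + 2) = m*(m - 2)*(m - 1)*(m + 2)*(m - 1)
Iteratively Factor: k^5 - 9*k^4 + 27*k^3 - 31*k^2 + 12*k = (k - 1)*(k^4 - 8*k^3 + 19*k^2 - 12*k) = (k - 4)*(k - 1)*(k^3 - 4*k^2 + 3*k) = (k - 4)*(k - 1)^2*(k^2 - 3*k) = k*(k - 4)*(k - 1)^2*(k - 3)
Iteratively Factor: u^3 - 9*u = (u + 3)*(u^2 - 3*u) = (u - 3)*(u + 3)*(u)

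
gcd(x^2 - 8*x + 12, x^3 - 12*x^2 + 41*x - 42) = x - 2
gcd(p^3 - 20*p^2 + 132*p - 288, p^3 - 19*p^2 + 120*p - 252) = p^2 - 12*p + 36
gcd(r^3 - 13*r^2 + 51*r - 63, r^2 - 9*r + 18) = r - 3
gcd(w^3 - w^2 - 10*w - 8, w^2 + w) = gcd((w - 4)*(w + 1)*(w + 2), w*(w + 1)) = w + 1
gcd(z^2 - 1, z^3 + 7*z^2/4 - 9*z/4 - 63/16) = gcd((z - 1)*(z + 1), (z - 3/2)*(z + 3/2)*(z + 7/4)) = 1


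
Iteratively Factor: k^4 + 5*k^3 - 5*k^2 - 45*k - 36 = (k - 3)*(k^3 + 8*k^2 + 19*k + 12) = (k - 3)*(k + 1)*(k^2 + 7*k + 12) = (k - 3)*(k + 1)*(k + 3)*(k + 4)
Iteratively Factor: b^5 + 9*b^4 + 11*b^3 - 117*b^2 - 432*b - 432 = (b + 3)*(b^4 + 6*b^3 - 7*b^2 - 96*b - 144) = (b + 3)*(b + 4)*(b^3 + 2*b^2 - 15*b - 36) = (b + 3)^2*(b + 4)*(b^2 - b - 12) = (b + 3)^3*(b + 4)*(b - 4)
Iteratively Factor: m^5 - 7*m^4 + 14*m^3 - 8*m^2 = (m - 2)*(m^4 - 5*m^3 + 4*m^2) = (m - 2)*(m - 1)*(m^3 - 4*m^2) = m*(m - 2)*(m - 1)*(m^2 - 4*m) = m*(m - 4)*(m - 2)*(m - 1)*(m)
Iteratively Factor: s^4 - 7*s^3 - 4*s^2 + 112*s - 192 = (s + 4)*(s^3 - 11*s^2 + 40*s - 48) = (s - 4)*(s + 4)*(s^2 - 7*s + 12) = (s - 4)*(s - 3)*(s + 4)*(s - 4)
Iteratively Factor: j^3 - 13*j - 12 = (j + 3)*(j^2 - 3*j - 4) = (j - 4)*(j + 3)*(j + 1)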